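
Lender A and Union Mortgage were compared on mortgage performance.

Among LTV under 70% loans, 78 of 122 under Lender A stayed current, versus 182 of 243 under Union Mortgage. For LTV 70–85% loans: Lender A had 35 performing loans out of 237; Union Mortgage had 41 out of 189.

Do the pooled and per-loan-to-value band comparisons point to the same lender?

Yes

LTV under 70%: Lender A 78/122 = 63.9%, Union Mortgage 182/243 = 74.9% → Union Mortgage
LTV 70–85%: Lender A 35/237 = 14.8%, Union Mortgage 41/189 = 21.7% → Union Mortgage
Overall: Lender A 113/359 = 31.5%, Union Mortgage 223/432 = 51.6% → Union Mortgage
Union Mortgage wins overall and in every loan-to-value group — no reversal.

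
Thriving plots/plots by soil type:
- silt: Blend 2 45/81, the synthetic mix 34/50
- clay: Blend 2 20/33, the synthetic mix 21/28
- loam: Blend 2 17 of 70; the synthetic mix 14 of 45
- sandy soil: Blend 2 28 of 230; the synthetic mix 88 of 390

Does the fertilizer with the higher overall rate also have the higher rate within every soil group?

Silt: Blend 2 45/81 = 55.6%, the synthetic mix 34/50 = 68.0% → the synthetic mix
Clay: Blend 2 20/33 = 60.6%, the synthetic mix 21/28 = 75.0% → the synthetic mix
Loam: Blend 2 17/70 = 24.3%, the synthetic mix 14/45 = 31.1% → the synthetic mix
Sandy soil: Blend 2 28/230 = 12.2%, the synthetic mix 88/390 = 22.6% → the synthetic mix
Overall: Blend 2 110/414 = 26.6%, the synthetic mix 157/513 = 30.6% → the synthetic mix
The synthetic mix wins overall and in every soil group — no reversal.

Yes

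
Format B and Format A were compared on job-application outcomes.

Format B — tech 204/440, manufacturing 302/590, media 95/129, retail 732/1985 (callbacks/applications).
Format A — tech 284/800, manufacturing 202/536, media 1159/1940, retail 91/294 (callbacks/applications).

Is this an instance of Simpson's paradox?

Tech: Format B 204/440 = 46.4%, Format A 284/800 = 35.5% → Format B
Manufacturing: Format B 302/590 = 51.2%, Format A 202/536 = 37.7% → Format B
Media: Format B 95/129 = 73.6%, Format A 1159/1940 = 59.7% → Format B
Retail: Format B 732/1985 = 36.9%, Format A 91/294 = 31.0% → Format B
Overall: Format B 1333/3144 = 42.4%, Format A 1736/3570 = 48.6% → Format A
Format B wins each industry group but Format A wins overall — the comparison reverses. Format B's applications skew toward retail, which has a lower base rate.

Yes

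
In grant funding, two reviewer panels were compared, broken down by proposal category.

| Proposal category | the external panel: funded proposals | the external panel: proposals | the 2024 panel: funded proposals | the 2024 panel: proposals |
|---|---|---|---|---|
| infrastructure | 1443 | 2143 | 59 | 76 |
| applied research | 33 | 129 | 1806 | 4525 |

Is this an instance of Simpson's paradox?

Infrastructure: the external panel 1443/2143 = 67.3%, the 2024 panel 59/76 = 77.6% → the 2024 panel
Applied research: the external panel 33/129 = 25.6%, the 2024 panel 1806/4525 = 39.9% → the 2024 panel
Overall: the external panel 1476/2272 = 65.0%, the 2024 panel 1865/4601 = 40.5% → the external panel
The 2024 panel wins each proposal group but the external panel wins overall — the comparison reverses. The 2024 panel's proposals skew toward applied research, which has a lower base rate.

Yes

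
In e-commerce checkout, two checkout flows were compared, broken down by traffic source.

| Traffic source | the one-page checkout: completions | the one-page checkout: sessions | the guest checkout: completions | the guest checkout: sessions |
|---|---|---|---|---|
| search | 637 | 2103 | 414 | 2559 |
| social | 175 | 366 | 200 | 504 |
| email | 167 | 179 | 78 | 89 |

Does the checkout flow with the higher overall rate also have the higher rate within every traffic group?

Search: the one-page checkout 637/2103 = 30.3%, the guest checkout 414/2559 = 16.2% → the one-page checkout
Social: the one-page checkout 175/366 = 47.8%, the guest checkout 200/504 = 39.7% → the one-page checkout
Email: the one-page checkout 167/179 = 93.3%, the guest checkout 78/89 = 87.6% → the one-page checkout
Overall: the one-page checkout 979/2648 = 37.0%, the guest checkout 692/3152 = 22.0% → the one-page checkout
The one-page checkout wins overall and in every traffic group — no reversal.

Yes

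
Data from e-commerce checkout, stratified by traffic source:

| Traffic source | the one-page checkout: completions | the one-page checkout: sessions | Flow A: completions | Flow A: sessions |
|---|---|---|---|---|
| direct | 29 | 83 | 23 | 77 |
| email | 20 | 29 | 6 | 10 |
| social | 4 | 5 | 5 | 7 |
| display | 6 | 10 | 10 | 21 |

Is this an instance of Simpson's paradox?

No

Direct: the one-page checkout 29/83 = 34.9%, Flow A 23/77 = 29.9% → the one-page checkout
Email: the one-page checkout 20/29 = 69.0%, Flow A 6/10 = 60.0% → the one-page checkout
Social: the one-page checkout 4/5 = 80.0%, Flow A 5/7 = 71.4% → the one-page checkout
Display: the one-page checkout 6/10 = 60.0%, Flow A 10/21 = 47.6% → the one-page checkout
Overall: the one-page checkout 59/127 = 46.5%, Flow A 44/115 = 38.3% → the one-page checkout
The one-page checkout wins overall and in every traffic group — no reversal.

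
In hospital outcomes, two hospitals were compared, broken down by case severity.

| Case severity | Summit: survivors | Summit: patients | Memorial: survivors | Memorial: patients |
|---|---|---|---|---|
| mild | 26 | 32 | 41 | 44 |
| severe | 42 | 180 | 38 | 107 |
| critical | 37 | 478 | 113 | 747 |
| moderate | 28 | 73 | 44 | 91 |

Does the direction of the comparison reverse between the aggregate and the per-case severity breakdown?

No

Mild: Summit 26/32 = 81.2%, Memorial 41/44 = 93.2% → Memorial
Severe: Summit 42/180 = 23.3%, Memorial 38/107 = 35.5% → Memorial
Critical: Summit 37/478 = 7.7%, Memorial 113/747 = 15.1% → Memorial
Moderate: Summit 28/73 = 38.4%, Memorial 44/91 = 48.4% → Memorial
Overall: Summit 133/763 = 17.4%, Memorial 236/989 = 23.9% → Memorial
Memorial wins overall and in every case group — no reversal.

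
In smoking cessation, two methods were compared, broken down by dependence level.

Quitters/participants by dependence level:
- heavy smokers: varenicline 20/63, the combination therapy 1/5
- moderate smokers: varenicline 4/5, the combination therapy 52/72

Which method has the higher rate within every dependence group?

varenicline

Heavy smokers: varenicline 20/63 = 31.7%, the combination therapy 1/5 = 20.0% → varenicline
Moderate smokers: varenicline 4/5 = 80.0%, the combination therapy 52/72 = 72.2% → varenicline
Varenicline has the higher rate in both groups.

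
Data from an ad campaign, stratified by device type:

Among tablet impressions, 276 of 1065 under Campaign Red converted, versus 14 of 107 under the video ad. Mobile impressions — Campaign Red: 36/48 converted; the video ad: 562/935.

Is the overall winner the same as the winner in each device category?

Tablet: Campaign Red 276/1065 = 25.9%, the video ad 14/107 = 13.1% → Campaign Red
Mobile: Campaign Red 36/48 = 75.0%, the video ad 562/935 = 60.1% → Campaign Red
Overall: Campaign Red 312/1113 = 28.0%, the video ad 576/1042 = 55.3% → the video ad
Campaign Red wins each device group but the video ad wins overall — the comparison reverses. Campaign Red's impressions skew toward tablet, which has a lower base rate.

No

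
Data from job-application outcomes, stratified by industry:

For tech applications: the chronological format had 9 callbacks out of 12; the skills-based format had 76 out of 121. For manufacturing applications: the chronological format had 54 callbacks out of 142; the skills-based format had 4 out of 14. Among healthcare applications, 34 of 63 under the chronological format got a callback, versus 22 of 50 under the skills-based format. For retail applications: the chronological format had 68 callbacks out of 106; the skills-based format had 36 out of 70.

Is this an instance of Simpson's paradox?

Tech: the chronological format 9/12 = 75.0%, the skills-based format 76/121 = 62.8% → the chronological format
Manufacturing: the chronological format 54/142 = 38.0%, the skills-based format 4/14 = 28.6% → the chronological format
Healthcare: the chronological format 34/63 = 54.0%, the skills-based format 22/50 = 44.0% → the chronological format
Retail: the chronological format 68/106 = 64.2%, the skills-based format 36/70 = 51.4% → the chronological format
Overall: the chronological format 165/323 = 51.1%, the skills-based format 138/255 = 54.1% → the skills-based format
The chronological format wins each industry group but the skills-based format wins overall — the comparison reverses. The chronological format's applications skew toward manufacturing, which has a lower base rate.

Yes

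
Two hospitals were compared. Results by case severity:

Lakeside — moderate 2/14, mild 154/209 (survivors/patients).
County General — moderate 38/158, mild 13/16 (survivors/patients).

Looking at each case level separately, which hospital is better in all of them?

Moderate: Lakeside 2/14 = 14.3%, County General 38/158 = 24.1% → County General
Mild: Lakeside 154/209 = 73.7%, County General 13/16 = 81.2% → County General
County General has the higher rate in both groups.

County General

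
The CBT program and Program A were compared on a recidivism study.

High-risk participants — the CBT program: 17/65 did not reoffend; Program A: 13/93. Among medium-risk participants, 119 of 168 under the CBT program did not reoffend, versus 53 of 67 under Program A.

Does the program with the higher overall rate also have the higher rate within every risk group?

No

High-risk: the CBT program 17/65 = 26.2%, Program A 13/93 = 14.0% → the CBT program
Medium-risk: the CBT program 119/168 = 70.8%, Program A 53/67 = 79.1% → Program A
Overall: the CBT program 136/233 = 58.4%, Program A 66/160 = 41.2% → the CBT program
Neither sweeps: the CBT program wins 1 of 2 groups, Program A wins 1. The CBT program wins overall but not every group — no Simpson reversal.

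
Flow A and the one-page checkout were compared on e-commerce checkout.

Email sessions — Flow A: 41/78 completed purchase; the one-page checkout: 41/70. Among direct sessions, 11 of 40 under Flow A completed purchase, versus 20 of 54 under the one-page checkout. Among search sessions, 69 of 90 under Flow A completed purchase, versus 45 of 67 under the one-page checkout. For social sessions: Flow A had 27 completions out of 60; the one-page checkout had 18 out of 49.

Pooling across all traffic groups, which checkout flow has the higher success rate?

Flow A

Email: Flow A 41/78 = 52.6%, the one-page checkout 41/70 = 58.6% → the one-page checkout
Direct: Flow A 11/40 = 27.5%, the one-page checkout 20/54 = 37.0% → the one-page checkout
Search: Flow A 69/90 = 76.7%, the one-page checkout 45/67 = 67.2% → Flow A
Social: Flow A 27/60 = 45.0%, the one-page checkout 18/49 = 36.7% → Flow A
Overall: Flow A 148/268 = 55.2%, the one-page checkout 124/240 = 51.7% → Flow A
(Neither sweeps every traffic group, but Flow A has the higher pooled rate.)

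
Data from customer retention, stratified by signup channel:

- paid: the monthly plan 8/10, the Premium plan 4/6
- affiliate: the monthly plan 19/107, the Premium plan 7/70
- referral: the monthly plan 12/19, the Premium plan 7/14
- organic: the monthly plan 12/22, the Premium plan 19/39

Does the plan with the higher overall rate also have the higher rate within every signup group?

Yes

Paid: the monthly plan 8/10 = 80.0%, the Premium plan 4/6 = 66.7% → the monthly plan
Affiliate: the monthly plan 19/107 = 17.8%, the Premium plan 7/70 = 10.0% → the monthly plan
Referral: the monthly plan 12/19 = 63.2%, the Premium plan 7/14 = 50.0% → the monthly plan
Organic: the monthly plan 12/22 = 54.5%, the Premium plan 19/39 = 48.7% → the monthly plan
Overall: the monthly plan 51/158 = 32.3%, the Premium plan 37/129 = 28.7% → the monthly plan
The monthly plan wins overall and in every signup group — no reversal.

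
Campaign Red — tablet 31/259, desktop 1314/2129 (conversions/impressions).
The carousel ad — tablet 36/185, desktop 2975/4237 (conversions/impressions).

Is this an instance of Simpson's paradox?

Tablet: Campaign Red 31/259 = 12.0%, the carousel ad 36/185 = 19.5% → the carousel ad
Desktop: Campaign Red 1314/2129 = 61.7%, the carousel ad 2975/4237 = 70.2% → the carousel ad
Overall: Campaign Red 1345/2388 = 56.3%, the carousel ad 3011/4422 = 68.1% → the carousel ad
The carousel ad wins overall and in every device group — no reversal.

No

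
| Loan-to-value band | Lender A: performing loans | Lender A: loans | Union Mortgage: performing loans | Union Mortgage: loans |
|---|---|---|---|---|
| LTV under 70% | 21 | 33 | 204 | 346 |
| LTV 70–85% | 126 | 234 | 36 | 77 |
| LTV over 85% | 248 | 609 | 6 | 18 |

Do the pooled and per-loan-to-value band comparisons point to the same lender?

LTV under 70%: Lender A 21/33 = 63.6%, Union Mortgage 204/346 = 59.0% → Lender A
LTV 70–85%: Lender A 126/234 = 53.8%, Union Mortgage 36/77 = 46.8% → Lender A
LTV over 85%: Lender A 248/609 = 40.7%, Union Mortgage 6/18 = 33.3% → Lender A
Overall: Lender A 395/876 = 45.1%, Union Mortgage 246/441 = 55.8% → Union Mortgage
Lender A wins each loan-to-value group but Union Mortgage wins overall — the comparison reverses. Lender A's loans skew toward LTV over 85%, which has a lower base rate.

No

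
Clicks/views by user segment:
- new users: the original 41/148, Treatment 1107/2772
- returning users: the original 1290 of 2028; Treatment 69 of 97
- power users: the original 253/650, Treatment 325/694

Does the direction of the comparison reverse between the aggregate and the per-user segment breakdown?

New users: the original 41/148 = 27.7%, Treatment 1107/2772 = 39.9% → Treatment
Returning users: the original 1290/2028 = 63.6%, Treatment 69/97 = 71.1% → Treatment
Power users: the original 253/650 = 38.9%, Treatment 325/694 = 46.8% → Treatment
Overall: the original 1584/2826 = 56.1%, Treatment 1501/3563 = 42.1% → the original
Treatment wins each user group but the original wins overall — the comparison reverses. Treatment's views skew toward new users, which has a lower base rate.

Yes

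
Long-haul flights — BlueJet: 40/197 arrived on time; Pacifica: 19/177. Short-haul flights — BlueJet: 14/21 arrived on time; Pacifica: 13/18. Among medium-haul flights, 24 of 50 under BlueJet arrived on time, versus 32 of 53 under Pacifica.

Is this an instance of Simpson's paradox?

Long-haul: BlueJet 40/197 = 20.3%, Pacifica 19/177 = 10.7% → BlueJet
Short-haul: BlueJet 14/21 = 66.7%, Pacifica 13/18 = 72.2% → Pacifica
Medium-haul: BlueJet 24/50 = 48.0%, Pacifica 32/53 = 60.4% → Pacifica
Overall: BlueJet 78/268 = 29.1%, Pacifica 64/248 = 25.8% → BlueJet
Neither sweeps: BlueJet wins 1 of 3 groups, Pacifica wins 2. BlueJet wins overall but not every group — no Simpson reversal.

No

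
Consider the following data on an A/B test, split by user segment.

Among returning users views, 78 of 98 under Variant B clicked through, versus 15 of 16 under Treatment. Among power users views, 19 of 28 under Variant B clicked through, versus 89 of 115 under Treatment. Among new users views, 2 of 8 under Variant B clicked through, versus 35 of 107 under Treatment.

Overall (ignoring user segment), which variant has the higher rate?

Returning users: Variant B 78/98 = 79.6%, Treatment 15/16 = 93.8% → Treatment
Power users: Variant B 19/28 = 67.9%, Treatment 89/115 = 77.4% → Treatment
New users: Variant B 2/8 = 25.0%, Treatment 35/107 = 32.7% → Treatment
Overall: Variant B 99/134 = 73.9%, Treatment 139/238 = 58.4% → Variant B
(Treatment wins every user group but Variant B wins overall — Treatment's views skew toward the low-rate new users group.)

Variant B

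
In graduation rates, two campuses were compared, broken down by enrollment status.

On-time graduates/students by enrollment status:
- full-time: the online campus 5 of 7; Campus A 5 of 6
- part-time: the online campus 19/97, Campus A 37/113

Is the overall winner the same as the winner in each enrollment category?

Yes

Full-time: the online campus 5/7 = 71.4%, Campus A 5/6 = 83.3% → Campus A
Part-time: the online campus 19/97 = 19.6%, Campus A 37/113 = 32.7% → Campus A
Overall: the online campus 24/104 = 23.1%, Campus A 42/119 = 35.3% → Campus A
Campus A wins overall and in every enrollment group — no reversal.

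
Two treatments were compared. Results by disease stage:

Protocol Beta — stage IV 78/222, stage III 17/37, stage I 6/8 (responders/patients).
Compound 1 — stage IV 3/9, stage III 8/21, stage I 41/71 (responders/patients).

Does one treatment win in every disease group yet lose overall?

Yes

Stage IV: Protocol Beta 78/222 = 35.1%, Compound 1 3/9 = 33.3% → Protocol Beta
Stage III: Protocol Beta 17/37 = 45.9%, Compound 1 8/21 = 38.1% → Protocol Beta
Stage I: Protocol Beta 6/8 = 75.0%, Compound 1 41/71 = 57.7% → Protocol Beta
Overall: Protocol Beta 101/267 = 37.8%, Compound 1 52/101 = 51.5% → Compound 1
Protocol Beta wins each disease group but Compound 1 wins overall — the comparison reverses. Protocol Beta's patients skew toward stage IV, which has a lower base rate.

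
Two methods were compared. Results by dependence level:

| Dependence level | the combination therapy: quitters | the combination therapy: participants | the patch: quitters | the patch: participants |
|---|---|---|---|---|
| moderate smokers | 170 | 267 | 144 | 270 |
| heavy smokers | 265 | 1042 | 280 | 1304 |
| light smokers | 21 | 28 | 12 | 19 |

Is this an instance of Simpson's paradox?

No

Moderate smokers: the combination therapy 170/267 = 63.7%, the patch 144/270 = 53.3% → the combination therapy
Heavy smokers: the combination therapy 265/1042 = 25.4%, the patch 280/1304 = 21.5% → the combination therapy
Light smokers: the combination therapy 21/28 = 75.0%, the patch 12/19 = 63.2% → the combination therapy
Overall: the combination therapy 456/1337 = 34.1%, the patch 436/1593 = 27.4% → the combination therapy
The combination therapy wins overall and in every dependence group — no reversal.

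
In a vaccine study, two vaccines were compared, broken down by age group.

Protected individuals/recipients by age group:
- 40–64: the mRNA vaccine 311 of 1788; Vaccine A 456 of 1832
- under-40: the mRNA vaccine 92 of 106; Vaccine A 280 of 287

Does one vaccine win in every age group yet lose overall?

40–64: the mRNA vaccine 311/1788 = 17.4%, Vaccine A 456/1832 = 24.9% → Vaccine A
Under-40: the mRNA vaccine 92/106 = 86.8%, Vaccine A 280/287 = 97.6% → Vaccine A
Overall: the mRNA vaccine 403/1894 = 21.3%, Vaccine A 736/2119 = 34.7% → Vaccine A
Vaccine A wins overall and in every age group — no reversal.

No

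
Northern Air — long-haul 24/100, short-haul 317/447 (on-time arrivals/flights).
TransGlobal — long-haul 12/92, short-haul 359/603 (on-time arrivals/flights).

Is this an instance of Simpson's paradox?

Long-haul: Northern Air 24/100 = 24.0%, TransGlobal 12/92 = 13.0% → Northern Air
Short-haul: Northern Air 317/447 = 70.9%, TransGlobal 359/603 = 59.5% → Northern Air
Overall: Northern Air 341/547 = 62.3%, TransGlobal 371/695 = 53.4% → Northern Air
Northern Air wins overall and in every route group — no reversal.

No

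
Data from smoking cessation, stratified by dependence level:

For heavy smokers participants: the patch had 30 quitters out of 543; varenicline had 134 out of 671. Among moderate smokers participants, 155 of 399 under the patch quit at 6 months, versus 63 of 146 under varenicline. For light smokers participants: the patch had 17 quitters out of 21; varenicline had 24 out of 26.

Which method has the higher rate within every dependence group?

varenicline

Heavy smokers: the patch 30/543 = 5.5%, varenicline 134/671 = 20.0% → varenicline
Moderate smokers: the patch 155/399 = 38.8%, varenicline 63/146 = 43.2% → varenicline
Light smokers: the patch 17/21 = 81.0%, varenicline 24/26 = 92.3% → varenicline
Varenicline has the higher rate in all 3 groups.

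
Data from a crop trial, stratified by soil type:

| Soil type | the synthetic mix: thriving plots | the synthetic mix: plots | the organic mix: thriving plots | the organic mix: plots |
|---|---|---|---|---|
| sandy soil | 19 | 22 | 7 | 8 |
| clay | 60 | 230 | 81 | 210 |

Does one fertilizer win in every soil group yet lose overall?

No

Sandy soil: the synthetic mix 19/22 = 86.4%, the organic mix 7/8 = 87.5% → the organic mix
Clay: the synthetic mix 60/230 = 26.1%, the organic mix 81/210 = 38.6% → the organic mix
Overall: the synthetic mix 79/252 = 31.3%, the organic mix 88/218 = 40.4% → the organic mix
The organic mix wins overall and in every soil group — no reversal.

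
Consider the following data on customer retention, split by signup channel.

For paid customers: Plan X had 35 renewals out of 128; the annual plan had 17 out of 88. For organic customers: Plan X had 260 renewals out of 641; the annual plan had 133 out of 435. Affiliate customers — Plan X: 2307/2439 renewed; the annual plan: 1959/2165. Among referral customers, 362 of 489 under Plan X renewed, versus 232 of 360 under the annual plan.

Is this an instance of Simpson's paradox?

Paid: Plan X 35/128 = 27.3%, the annual plan 17/88 = 19.3% → Plan X
Organic: Plan X 260/641 = 40.6%, the annual plan 133/435 = 30.6% → Plan X
Affiliate: Plan X 2307/2439 = 94.6%, the annual plan 1959/2165 = 90.5% → Plan X
Referral: Plan X 362/489 = 74.0%, the annual plan 232/360 = 64.4% → Plan X
Overall: Plan X 2964/3697 = 80.2%, the annual plan 2341/3048 = 76.8% → Plan X
Plan X wins overall and in every signup group — no reversal.

No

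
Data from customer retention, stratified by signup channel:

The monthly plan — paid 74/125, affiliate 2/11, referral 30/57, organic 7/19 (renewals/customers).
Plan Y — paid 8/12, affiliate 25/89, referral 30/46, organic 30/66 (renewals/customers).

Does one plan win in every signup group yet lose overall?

Paid: the monthly plan 74/125 = 59.2%, Plan Y 8/12 = 66.7% → Plan Y
Affiliate: the monthly plan 2/11 = 18.2%, Plan Y 25/89 = 28.1% → Plan Y
Referral: the monthly plan 30/57 = 52.6%, Plan Y 30/46 = 65.2% → Plan Y
Organic: the monthly plan 7/19 = 36.8%, Plan Y 30/66 = 45.5% → Plan Y
Overall: the monthly plan 113/212 = 53.3%, Plan Y 93/213 = 43.7% → the monthly plan
Plan Y wins each signup group but the monthly plan wins overall — the comparison reverses. Plan Y's customers skew toward affiliate, which has a lower base rate.

Yes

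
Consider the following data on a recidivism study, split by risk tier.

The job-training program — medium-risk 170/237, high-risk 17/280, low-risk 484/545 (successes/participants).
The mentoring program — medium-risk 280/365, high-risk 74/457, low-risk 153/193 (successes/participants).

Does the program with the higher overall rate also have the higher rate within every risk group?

Medium-risk: the job-training program 170/237 = 71.7%, the mentoring program 280/365 = 76.7% → the mentoring program
High-risk: the job-training program 17/280 = 6.1%, the mentoring program 74/457 = 16.2% → the mentoring program
Low-risk: the job-training program 484/545 = 88.8%, the mentoring program 153/193 = 79.3% → the job-training program
Overall: the job-training program 671/1062 = 63.2%, the mentoring program 507/1015 = 50.0% → the job-training program
Neither sweeps: the job-training program wins 1 of 3 groups, the mentoring program wins 2. The job-training program wins overall but not every group — no Simpson reversal.

No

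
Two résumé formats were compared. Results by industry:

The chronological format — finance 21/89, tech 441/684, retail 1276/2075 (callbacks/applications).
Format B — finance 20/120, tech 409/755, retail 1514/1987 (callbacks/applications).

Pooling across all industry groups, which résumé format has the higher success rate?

Finance: the chronological format 21/89 = 23.6%, Format B 20/120 = 16.7% → the chronological format
Tech: the chronological format 441/684 = 64.5%, Format B 409/755 = 54.2% → the chronological format
Retail: the chronological format 1276/2075 = 61.5%, Format B 1514/1987 = 76.2% → Format B
Overall: the chronological format 1738/2848 = 61.0%, Format B 1943/2862 = 67.9% → Format B
(Neither sweeps every industry group, but Format B has the higher pooled rate.)

Format B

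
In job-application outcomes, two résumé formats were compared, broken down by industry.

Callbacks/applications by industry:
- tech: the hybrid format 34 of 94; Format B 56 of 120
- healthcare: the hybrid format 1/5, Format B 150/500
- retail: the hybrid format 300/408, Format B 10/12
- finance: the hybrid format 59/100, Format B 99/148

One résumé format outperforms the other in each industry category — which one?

Tech: the hybrid format 34/94 = 36.2%, Format B 56/120 = 46.7% → Format B
Healthcare: the hybrid format 1/5 = 20.0%, Format B 150/500 = 30.0% → Format B
Retail: the hybrid format 300/408 = 73.5%, Format B 10/12 = 83.3% → Format B
Finance: the hybrid format 59/100 = 59.0%, Format B 99/148 = 66.9% → Format B
Format B has the higher rate in all 4 groups.

Format B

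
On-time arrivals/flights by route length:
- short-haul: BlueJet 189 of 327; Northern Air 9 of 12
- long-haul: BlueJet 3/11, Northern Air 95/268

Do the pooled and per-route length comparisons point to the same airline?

No

Short-haul: BlueJet 189/327 = 57.8%, Northern Air 9/12 = 75.0% → Northern Air
Long-haul: BlueJet 3/11 = 27.3%, Northern Air 95/268 = 35.4% → Northern Air
Overall: BlueJet 192/338 = 56.8%, Northern Air 104/280 = 37.1% → BlueJet
Northern Air wins each route group but BlueJet wins overall — the comparison reverses. Northern Air's flights skew toward long-haul, which has a lower base rate.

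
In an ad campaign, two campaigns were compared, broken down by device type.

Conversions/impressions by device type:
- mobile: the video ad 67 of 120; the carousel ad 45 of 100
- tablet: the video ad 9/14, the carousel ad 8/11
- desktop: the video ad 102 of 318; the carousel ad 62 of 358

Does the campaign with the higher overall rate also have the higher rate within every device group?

Mobile: the video ad 67/120 = 55.8%, the carousel ad 45/100 = 45.0% → the video ad
Tablet: the video ad 9/14 = 64.3%, the carousel ad 8/11 = 72.7% → the carousel ad
Desktop: the video ad 102/318 = 32.1%, the carousel ad 62/358 = 17.3% → the video ad
Overall: the video ad 178/452 = 39.4%, the carousel ad 115/469 = 24.5% → the video ad
Neither sweeps: the video ad wins 2 of 3 groups, the carousel ad wins 1. The video ad wins overall but not every group — no Simpson reversal.

No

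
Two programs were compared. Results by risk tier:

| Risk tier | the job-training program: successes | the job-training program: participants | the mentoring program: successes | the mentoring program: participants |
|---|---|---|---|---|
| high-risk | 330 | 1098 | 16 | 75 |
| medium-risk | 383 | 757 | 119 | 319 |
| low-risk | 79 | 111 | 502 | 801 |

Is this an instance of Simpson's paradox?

High-risk: the job-training program 330/1098 = 30.1%, the mentoring program 16/75 = 21.3% → the job-training program
Medium-risk: the job-training program 383/757 = 50.6%, the mentoring program 119/319 = 37.3% → the job-training program
Low-risk: the job-training program 79/111 = 71.2%, the mentoring program 502/801 = 62.7% → the job-training program
Overall: the job-training program 792/1966 = 40.3%, the mentoring program 637/1195 = 53.3% → the mentoring program
The job-training program wins each risk group but the mentoring program wins overall — the comparison reverses. The job-training program's participants skew toward high-risk, which has a lower base rate.

Yes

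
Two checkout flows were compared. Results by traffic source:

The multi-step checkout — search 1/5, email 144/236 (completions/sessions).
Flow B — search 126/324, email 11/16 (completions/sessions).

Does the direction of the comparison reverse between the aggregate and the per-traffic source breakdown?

Search: the multi-step checkout 1/5 = 20.0%, Flow B 126/324 = 38.9% → Flow B
Email: the multi-step checkout 144/236 = 61.0%, Flow B 11/16 = 68.8% → Flow B
Overall: the multi-step checkout 145/241 = 60.2%, Flow B 137/340 = 40.3% → the multi-step checkout
Flow B wins each traffic group but the multi-step checkout wins overall — the comparison reverses. Flow B's sessions skew toward search, which has a lower base rate.

Yes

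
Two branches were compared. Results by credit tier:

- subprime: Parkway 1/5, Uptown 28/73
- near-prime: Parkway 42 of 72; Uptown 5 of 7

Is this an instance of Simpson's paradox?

Yes

Subprime: Parkway 1/5 = 20.0%, Uptown 28/73 = 38.4% → Uptown
Near-prime: Parkway 42/72 = 58.3%, Uptown 5/7 = 71.4% → Uptown
Overall: Parkway 43/77 = 55.8%, Uptown 33/80 = 41.2% → Parkway
Uptown wins each credit group but Parkway wins overall — the comparison reverses. Uptown's applications skew toward subprime, which has a lower base rate.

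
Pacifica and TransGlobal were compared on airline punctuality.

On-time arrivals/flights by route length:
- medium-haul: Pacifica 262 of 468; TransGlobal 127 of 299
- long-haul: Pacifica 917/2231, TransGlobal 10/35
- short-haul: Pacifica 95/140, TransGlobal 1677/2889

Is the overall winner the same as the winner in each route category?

Medium-haul: Pacifica 262/468 = 56.0%, TransGlobal 127/299 = 42.5% → Pacifica
Long-haul: Pacifica 917/2231 = 41.1%, TransGlobal 10/35 = 28.6% → Pacifica
Short-haul: Pacifica 95/140 = 67.9%, TransGlobal 1677/2889 = 58.0% → Pacifica
Overall: Pacifica 1274/2839 = 44.9%, TransGlobal 1814/3223 = 56.3% → TransGlobal
Pacifica wins each route group but TransGlobal wins overall — the comparison reverses. Pacifica's flights skew toward long-haul, which has a lower base rate.

No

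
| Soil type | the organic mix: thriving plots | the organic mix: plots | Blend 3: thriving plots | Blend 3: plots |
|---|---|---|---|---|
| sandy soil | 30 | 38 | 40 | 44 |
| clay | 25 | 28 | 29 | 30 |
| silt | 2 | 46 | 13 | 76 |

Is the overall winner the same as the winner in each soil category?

Sandy soil: the organic mix 30/38 = 78.9%, Blend 3 40/44 = 90.9% → Blend 3
Clay: the organic mix 25/28 = 89.3%, Blend 3 29/30 = 96.7% → Blend 3
Silt: the organic mix 2/46 = 4.3%, Blend 3 13/76 = 17.1% → Blend 3
Overall: the organic mix 57/112 = 50.9%, Blend 3 82/150 = 54.7% → Blend 3
Blend 3 wins overall and in every soil group — no reversal.

Yes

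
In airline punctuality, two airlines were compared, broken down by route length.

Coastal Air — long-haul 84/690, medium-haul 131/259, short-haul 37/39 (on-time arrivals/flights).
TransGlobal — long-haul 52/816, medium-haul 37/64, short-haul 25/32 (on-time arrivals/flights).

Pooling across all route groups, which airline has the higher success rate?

Coastal Air

Long-haul: Coastal Air 84/690 = 12.2%, TransGlobal 52/816 = 6.4% → Coastal Air
Medium-haul: Coastal Air 131/259 = 50.6%, TransGlobal 37/64 = 57.8% → TransGlobal
Short-haul: Coastal Air 37/39 = 94.9%, TransGlobal 25/32 = 78.1% → Coastal Air
Overall: Coastal Air 252/988 = 25.5%, TransGlobal 114/912 = 12.5% → Coastal Air
(Neither sweeps every route group, but Coastal Air has the higher pooled rate.)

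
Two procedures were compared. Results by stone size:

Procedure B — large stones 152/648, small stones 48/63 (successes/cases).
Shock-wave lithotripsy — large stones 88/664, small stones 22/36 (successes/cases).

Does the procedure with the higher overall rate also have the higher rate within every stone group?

Large stones: Procedure B 152/648 = 23.5%, shock-wave lithotripsy 88/664 = 13.3% → Procedure B
Small stones: Procedure B 48/63 = 76.2%, shock-wave lithotripsy 22/36 = 61.1% → Procedure B
Overall: Procedure B 200/711 = 28.1%, shock-wave lithotripsy 110/700 = 15.7% → Procedure B
Procedure B wins overall and in every stone group — no reversal.

Yes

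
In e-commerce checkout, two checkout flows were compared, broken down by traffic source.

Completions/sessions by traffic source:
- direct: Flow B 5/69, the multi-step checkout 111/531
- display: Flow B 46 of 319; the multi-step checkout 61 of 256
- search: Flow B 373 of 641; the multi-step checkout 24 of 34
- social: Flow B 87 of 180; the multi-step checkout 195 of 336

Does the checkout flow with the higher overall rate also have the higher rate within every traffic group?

Direct: Flow B 5/69 = 7.2%, the multi-step checkout 111/531 = 20.9% → the multi-step checkout
Display: Flow B 46/319 = 14.4%, the multi-step checkout 61/256 = 23.8% → the multi-step checkout
Search: Flow B 373/641 = 58.2%, the multi-step checkout 24/34 = 70.6% → the multi-step checkout
Social: Flow B 87/180 = 48.3%, the multi-step checkout 195/336 = 58.0% → the multi-step checkout
Overall: Flow B 511/1209 = 42.3%, the multi-step checkout 391/1157 = 33.8% → Flow B
The multi-step checkout wins each traffic group but Flow B wins overall — the comparison reverses. The multi-step checkout's sessions skew toward direct, which has a lower base rate.

No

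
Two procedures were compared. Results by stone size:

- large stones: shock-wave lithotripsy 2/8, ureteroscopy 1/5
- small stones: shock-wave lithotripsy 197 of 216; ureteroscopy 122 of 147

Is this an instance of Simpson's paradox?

No

Large stones: shock-wave lithotripsy 2/8 = 25.0%, ureteroscopy 1/5 = 20.0% → shock-wave lithotripsy
Small stones: shock-wave lithotripsy 197/216 = 91.2%, ureteroscopy 122/147 = 83.0% → shock-wave lithotripsy
Overall: shock-wave lithotripsy 199/224 = 88.8%, ureteroscopy 123/152 = 80.9% → shock-wave lithotripsy
Shock-wave lithotripsy wins overall and in every stone group — no reversal.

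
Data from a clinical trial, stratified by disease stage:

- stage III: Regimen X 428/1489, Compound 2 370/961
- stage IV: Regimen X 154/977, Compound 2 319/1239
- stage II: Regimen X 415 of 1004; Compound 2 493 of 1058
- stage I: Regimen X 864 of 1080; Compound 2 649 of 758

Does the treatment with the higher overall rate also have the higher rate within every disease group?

Stage III: Regimen X 428/1489 = 28.7%, Compound 2 370/961 = 38.5% → Compound 2
Stage IV: Regimen X 154/977 = 15.8%, Compound 2 319/1239 = 25.7% → Compound 2
Stage II: Regimen X 415/1004 = 41.3%, Compound 2 493/1058 = 46.6% → Compound 2
Stage I: Regimen X 864/1080 = 80.0%, Compound 2 649/758 = 85.6% → Compound 2
Overall: Regimen X 1861/4550 = 40.9%, Compound 2 1831/4016 = 45.6% → Compound 2
Compound 2 wins overall and in every disease group — no reversal.

Yes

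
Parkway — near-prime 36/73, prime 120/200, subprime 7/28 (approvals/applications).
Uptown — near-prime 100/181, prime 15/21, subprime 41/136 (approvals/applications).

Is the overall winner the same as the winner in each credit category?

Near-prime: Parkway 36/73 = 49.3%, Uptown 100/181 = 55.2% → Uptown
Prime: Parkway 120/200 = 60.0%, Uptown 15/21 = 71.4% → Uptown
Subprime: Parkway 7/28 = 25.0%, Uptown 41/136 = 30.1% → Uptown
Overall: Parkway 163/301 = 54.2%, Uptown 156/338 = 46.2% → Parkway
Uptown wins each credit group but Parkway wins overall — the comparison reverses. Uptown's applications skew toward subprime, which has a lower base rate.

No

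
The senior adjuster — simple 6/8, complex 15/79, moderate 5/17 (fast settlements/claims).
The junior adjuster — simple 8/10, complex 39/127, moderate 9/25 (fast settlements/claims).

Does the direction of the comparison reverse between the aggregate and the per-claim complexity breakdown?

Simple: the senior adjuster 6/8 = 75.0%, the junior adjuster 8/10 = 80.0% → the junior adjuster
Complex: the senior adjuster 15/79 = 19.0%, the junior adjuster 39/127 = 30.7% → the junior adjuster
Moderate: the senior adjuster 5/17 = 29.4%, the junior adjuster 9/25 = 36.0% → the junior adjuster
Overall: the senior adjuster 26/104 = 25.0%, the junior adjuster 56/162 = 34.6% → the junior adjuster
The junior adjuster wins overall and in every claim group — no reversal.

No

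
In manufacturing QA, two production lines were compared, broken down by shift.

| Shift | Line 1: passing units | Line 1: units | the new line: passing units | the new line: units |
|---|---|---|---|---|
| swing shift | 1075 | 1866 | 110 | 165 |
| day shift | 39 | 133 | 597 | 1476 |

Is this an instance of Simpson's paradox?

Yes

Swing shift: Line 1 1075/1866 = 57.6%, the new line 110/165 = 66.7% → the new line
Day shift: Line 1 39/133 = 29.3%, the new line 597/1476 = 40.4% → the new line
Overall: Line 1 1114/1999 = 55.7%, the new line 707/1641 = 43.1% → Line 1
The new line wins each shift group but Line 1 wins overall — the comparison reverses. The new line's units skew toward day shift, which has a lower base rate.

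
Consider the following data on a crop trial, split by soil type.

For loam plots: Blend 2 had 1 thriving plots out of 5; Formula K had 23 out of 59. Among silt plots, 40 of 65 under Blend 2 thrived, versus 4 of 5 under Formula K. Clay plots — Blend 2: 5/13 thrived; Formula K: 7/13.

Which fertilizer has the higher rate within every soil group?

Loam: Blend 2 1/5 = 20.0%, Formula K 23/59 = 39.0% → Formula K
Silt: Blend 2 40/65 = 61.5%, Formula K 4/5 = 80.0% → Formula K
Clay: Blend 2 5/13 = 38.5%, Formula K 7/13 = 53.8% → Formula K
Formula K has the higher rate in all 3 groups.

Formula K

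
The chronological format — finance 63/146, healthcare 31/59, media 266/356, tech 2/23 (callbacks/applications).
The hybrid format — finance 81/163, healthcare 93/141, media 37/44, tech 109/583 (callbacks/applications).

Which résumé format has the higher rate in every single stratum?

the hybrid format

Finance: the chronological format 63/146 = 43.2%, the hybrid format 81/163 = 49.7% → the hybrid format
Healthcare: the chronological format 31/59 = 52.5%, the hybrid format 93/141 = 66.0% → the hybrid format
Media: the chronological format 266/356 = 74.7%, the hybrid format 37/44 = 84.1% → the hybrid format
Tech: the chronological format 2/23 = 8.7%, the hybrid format 109/583 = 18.7% → the hybrid format
The hybrid format has the higher rate in all 4 groups.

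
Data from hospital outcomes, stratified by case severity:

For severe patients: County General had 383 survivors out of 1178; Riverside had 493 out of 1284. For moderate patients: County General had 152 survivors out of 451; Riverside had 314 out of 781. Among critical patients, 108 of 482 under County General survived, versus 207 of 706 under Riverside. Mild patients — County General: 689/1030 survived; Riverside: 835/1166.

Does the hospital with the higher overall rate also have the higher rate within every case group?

Severe: County General 383/1178 = 32.5%, Riverside 493/1284 = 38.4% → Riverside
Moderate: County General 152/451 = 33.7%, Riverside 314/781 = 40.2% → Riverside
Critical: County General 108/482 = 22.4%, Riverside 207/706 = 29.3% → Riverside
Mild: County General 689/1030 = 66.9%, Riverside 835/1166 = 71.6% → Riverside
Overall: County General 1332/3141 = 42.4%, Riverside 1849/3937 = 47.0% → Riverside
Riverside wins overall and in every case group — no reversal.

Yes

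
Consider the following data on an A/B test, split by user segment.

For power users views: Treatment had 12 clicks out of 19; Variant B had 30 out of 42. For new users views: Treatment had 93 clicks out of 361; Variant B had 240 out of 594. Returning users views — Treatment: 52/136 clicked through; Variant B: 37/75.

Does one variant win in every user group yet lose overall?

Power users: Treatment 12/19 = 63.2%, Variant B 30/42 = 71.4% → Variant B
New users: Treatment 93/361 = 25.8%, Variant B 240/594 = 40.4% → Variant B
Returning users: Treatment 52/136 = 38.2%, Variant B 37/75 = 49.3% → Variant B
Overall: Treatment 157/516 = 30.4%, Variant B 307/711 = 43.2% → Variant B
Variant B wins overall and in every user group — no reversal.

No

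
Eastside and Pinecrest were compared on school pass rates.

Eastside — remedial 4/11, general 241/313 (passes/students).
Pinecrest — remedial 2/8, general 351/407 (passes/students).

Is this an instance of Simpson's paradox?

Remedial: Eastside 4/11 = 36.4%, Pinecrest 2/8 = 25.0% → Eastside
General: Eastside 241/313 = 77.0%, Pinecrest 351/407 = 86.2% → Pinecrest
Overall: Eastside 245/324 = 75.6%, Pinecrest 353/415 = 85.1% → Pinecrest
Neither sweeps: Eastside wins 1 of 2 groups, Pinecrest wins 1. Pinecrest wins overall but not every group — no Simpson reversal.

No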